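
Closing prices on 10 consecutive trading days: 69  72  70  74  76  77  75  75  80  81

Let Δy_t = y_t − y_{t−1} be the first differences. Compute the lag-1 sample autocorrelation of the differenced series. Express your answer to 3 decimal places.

First differences Δy: 3, -2, 4, 2, 1, -2, 0, 5, 1
Mean of differences = 1.3333
Numerator Σ(Δy_t−Δȳ)(Δy_{t+1}−Δȳ) = -13.4444
Denominator Σ(Δy_t−Δȳ)² = 48.0000
r_1(Δy) = -13.4444 / 48.0000 = -0.280

-0.280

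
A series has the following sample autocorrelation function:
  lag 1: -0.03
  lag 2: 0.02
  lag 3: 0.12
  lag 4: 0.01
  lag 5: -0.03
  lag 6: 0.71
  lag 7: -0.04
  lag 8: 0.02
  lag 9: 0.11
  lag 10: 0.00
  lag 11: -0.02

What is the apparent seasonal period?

The largest autocorrelation is r_6 = 0.71; the remaining lags stay at or below 0.12.
The dominant spike at lag 6 indicates a seasonal period of 6.

6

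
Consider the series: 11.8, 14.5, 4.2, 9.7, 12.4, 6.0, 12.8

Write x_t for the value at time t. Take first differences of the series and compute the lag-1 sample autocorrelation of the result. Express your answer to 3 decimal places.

-0.542

First differences Δx: 2.7, -10.3, 5.5, 2.7, -6.4, 6.8
Mean of differences = 0.1667
Numerator Σ(Δx_t−Δx̄)(Δx_{t+1}−Δx̄) = -129.0211
Denominator Σ(Δx_t−Δx̄)² = 237.9533
r_1(Δx) = -129.0211 / 237.9533 = -0.542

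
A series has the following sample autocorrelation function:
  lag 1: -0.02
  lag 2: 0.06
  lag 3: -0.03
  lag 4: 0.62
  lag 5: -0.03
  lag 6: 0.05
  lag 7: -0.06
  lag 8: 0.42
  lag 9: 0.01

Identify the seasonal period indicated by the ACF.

The largest autocorrelation is r_4 = 0.62, with a weaker echo at lag 8 (0.42); the remaining lags stay at or below 0.06.
The dominant spike at lag 4 indicates a seasonal period of 4.

4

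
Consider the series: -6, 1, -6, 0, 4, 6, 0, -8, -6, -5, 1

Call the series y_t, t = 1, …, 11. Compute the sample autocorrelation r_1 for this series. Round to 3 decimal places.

Mean ȳ = (-6 + 1 − 6 + 0 + 4 + 6 + 0 − 8 − 6 − 5 + 1)/11 = -1.7273
Numerator Σ_{t=1}^{10}(y_t−ȳ)(y_{t+1}−ȳ) = 57.8347
Denominator Σ(y_t−ȳ)² = 218.1818
r_1 = 57.8347 / 218.1818 = 0.265

0.265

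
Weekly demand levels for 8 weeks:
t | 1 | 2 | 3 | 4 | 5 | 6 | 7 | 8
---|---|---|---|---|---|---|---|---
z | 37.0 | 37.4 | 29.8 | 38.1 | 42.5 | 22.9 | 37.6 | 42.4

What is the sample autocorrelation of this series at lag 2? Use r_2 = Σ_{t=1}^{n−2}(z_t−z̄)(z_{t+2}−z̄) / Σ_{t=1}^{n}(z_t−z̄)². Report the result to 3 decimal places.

Mean z̄ = (37.0 + 37.4 + 29.8 + 38.1 + 42.5 + 22.9 + 37.6 + 42.4)/8 = 35.9625
Deviations from mean: 1.0375, 1.4375, -6.1625, 2.1375, 6.5375, -13.0625, 1.6375, 6.4375
Σ(z_t−z̄)(z_{t+2}−z̄) = (-6.3936) + (3.0727) + (-40.2873) + (-27.9211) + (10.7052) + (-84.0898) = -144.9141
Denominator Σ(z_t−z̄)² = 303.1788
r_2 = -144.9141 / 303.1788 = -0.478

-0.478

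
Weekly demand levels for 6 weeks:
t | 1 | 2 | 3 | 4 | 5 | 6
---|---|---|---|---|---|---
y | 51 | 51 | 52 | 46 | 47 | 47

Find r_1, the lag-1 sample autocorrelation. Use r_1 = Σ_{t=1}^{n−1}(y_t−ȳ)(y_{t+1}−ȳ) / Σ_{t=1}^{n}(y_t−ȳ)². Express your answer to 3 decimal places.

Mean ȳ = (51 + 51 + 52 + 46 + 47 + 47)/6 = 49.0000
Deviations from mean: 2.0000, 2.0000, 3.0000, -3.0000, -2.0000, -2.0000
Σ(y_t−ȳ)(y_{t+1}−ȳ) = (4.0000) + (6.0000) + (-9.0000) + (6.0000) + (4.0000) = 11.0000
Denominator Σ(y_t−ȳ)² = 34.0000
r_1 = 11.0000 / 34.0000 = 0.324

0.324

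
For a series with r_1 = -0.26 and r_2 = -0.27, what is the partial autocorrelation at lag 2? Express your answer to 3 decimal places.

-0.362

φ_{22} = (r_2 − r_1²) / (1 − r_1²)
r_1² = (-0.26)² = 0.0676
Numerator = -0.27 − 0.0676 = -0.3376; denominator = 1 − 0.0676 = 0.9324
φ_{22} = -0.3376 / 0.9324 = -0.362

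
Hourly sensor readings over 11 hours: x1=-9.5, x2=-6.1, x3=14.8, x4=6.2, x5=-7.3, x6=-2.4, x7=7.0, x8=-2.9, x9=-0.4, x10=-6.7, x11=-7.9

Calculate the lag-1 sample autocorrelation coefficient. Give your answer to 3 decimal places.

Mean x̄ = (-9.5 − 6.1 + 14.8 + 6.2 − 7.3 − 2.4 + 7.0 − 2.9 − 0.4 − 6.7 − 7.9)/11 = -1.3818
Numerator Σ_{t=1}^{10}(x_t−x̄)(x_{t+1}−x̄) = 52.4906
Denominator Σ(x_t−x̄)² = 587.8564
r_1 = 52.4906 / 587.8564 = 0.089

0.089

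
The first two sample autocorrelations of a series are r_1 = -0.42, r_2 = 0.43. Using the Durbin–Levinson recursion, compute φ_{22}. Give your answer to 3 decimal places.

φ_{22} = (r_2 − r_1²) / (1 − r_1²)
r_1² = (-0.42)² = 0.1764
Numerator = 0.43 − 0.1764 = 0.2536; denominator = 1 − 0.1764 = 0.8236
φ_{22} = 0.2536 / 0.8236 = 0.308

0.308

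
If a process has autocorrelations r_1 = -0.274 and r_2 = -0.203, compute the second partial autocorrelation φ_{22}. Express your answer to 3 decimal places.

-0.301

φ_{22} = (r_2 − r_1²) / (1 − r_1²)
r_1² = (-0.274)² = 0.075076
Numerator = -0.203 − 0.0751 = -0.2781; denominator = 1 − 0.0751 = 0.9249
φ_{22} = -0.2781 / 0.9249 = -0.301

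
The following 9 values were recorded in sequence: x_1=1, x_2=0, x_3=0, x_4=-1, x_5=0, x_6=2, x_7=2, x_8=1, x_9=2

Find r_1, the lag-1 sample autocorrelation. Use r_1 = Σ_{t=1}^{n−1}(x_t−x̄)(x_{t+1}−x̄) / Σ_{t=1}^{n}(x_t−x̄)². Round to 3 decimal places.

0.448

Mean x̄ = (1 + 0 + 0 − 1 + 0 + 2 + 2 + 1 + 2)/9 = 0.7778
Numerator Σ_{t=1}^{8}(x_t−x̄)(x_{t+1}−x̄) = 4.2840
Denominator Σ(x_t−x̄)² = 9.5556
r_1 = 4.2840 / 9.5556 = 0.448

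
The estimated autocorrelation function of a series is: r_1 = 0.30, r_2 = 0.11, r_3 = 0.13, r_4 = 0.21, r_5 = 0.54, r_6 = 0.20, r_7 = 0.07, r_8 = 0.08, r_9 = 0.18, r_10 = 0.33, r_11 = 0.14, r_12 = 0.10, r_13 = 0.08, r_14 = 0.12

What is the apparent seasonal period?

5

The largest autocorrelation is r_5 = 0.54, with a weaker echo at lag 10 (0.33); the remaining lags stay at or below 0.30. The elevated value at lag 1 (0.30), dropping to 0.11 at lag 2, reflects decaying short-term dependence rather than seasonality.
The dominant spike at lag 5 indicates a seasonal period of 5.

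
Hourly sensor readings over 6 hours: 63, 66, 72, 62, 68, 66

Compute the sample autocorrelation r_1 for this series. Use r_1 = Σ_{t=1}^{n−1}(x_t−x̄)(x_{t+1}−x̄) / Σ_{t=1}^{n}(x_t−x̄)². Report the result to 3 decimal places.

-0.504

Mean x̄ = (63 + 66 + 72 + 62 + 68 + 66)/6 = 66.1667
Deviations from mean: -3.1667, -0.1667, 5.8333, -4.1667, 1.8333, -0.1667
Numerator Σ_{t=1}^{5}(x_t−x̄)(x_{t+1}−x̄) = -32.6944
Denominator Σ(x_t−x̄)² = 64.8333
r_1 = -32.6944 / 64.8333 = -0.504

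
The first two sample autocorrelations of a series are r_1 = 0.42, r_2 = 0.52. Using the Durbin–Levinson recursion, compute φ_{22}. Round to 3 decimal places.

φ_{22} = (r_2 − r_1²) / (1 − r_1²)
r_1² = (0.42)² = 0.1764
Numerator = 0.52 − 0.1764 = 0.3436; denominator = 1 − 0.1764 = 0.8236
φ_{22} = 0.3436 / 0.8236 = 0.417

0.417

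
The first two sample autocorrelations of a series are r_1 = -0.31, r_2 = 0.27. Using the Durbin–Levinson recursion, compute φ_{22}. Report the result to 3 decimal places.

0.192

φ_{22} = (r_2 − r_1²) / (1 − r_1²)
r_1² = (-0.31)² = 0.0961
Numerator = 0.27 − 0.0961 = 0.1739; denominator = 1 − 0.0961 = 0.9039
φ_{22} = 0.1739 / 0.9039 = 0.192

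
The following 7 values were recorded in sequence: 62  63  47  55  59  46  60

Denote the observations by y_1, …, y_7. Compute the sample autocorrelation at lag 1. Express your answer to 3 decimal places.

-0.291

Mean ȳ = (62 + 63 + 47 + 55 + 59 + 46 + 60)/7 = 56.0000
Deviations from mean: 6.0000, 7.0000, -9.0000, -1.0000, 3.0000, -10.0000, 4.0000
Numerator Σ_{t=1}^{6}(y_t−ȳ)(y_{t+1}−ȳ) = -85.0000
Denominator Σ(y_t−ȳ)² = 292.0000
r_1 = -85.0000 / 292.0000 = -0.291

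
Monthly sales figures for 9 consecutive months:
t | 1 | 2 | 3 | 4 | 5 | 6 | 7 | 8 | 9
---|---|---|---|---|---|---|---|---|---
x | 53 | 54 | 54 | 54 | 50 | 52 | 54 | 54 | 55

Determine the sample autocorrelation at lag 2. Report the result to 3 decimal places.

-0.272

Mean x̄ = (53 + 54 + 54 + 54 + 50 + 52 + 54 + 54 + 55)/9 = 53.3333
Numerator Σ_{t=1}^{7}(x_t−x̄)(x_{t+2}−x̄) = -4.8889
Denominator Σ(x_t−x̄)² = 18.0000
r_2 = -4.8889 / 18.0000 = -0.272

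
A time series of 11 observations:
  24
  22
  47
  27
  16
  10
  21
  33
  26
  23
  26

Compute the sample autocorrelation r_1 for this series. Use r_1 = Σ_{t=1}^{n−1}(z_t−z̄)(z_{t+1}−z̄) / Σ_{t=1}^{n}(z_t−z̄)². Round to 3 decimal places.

Mean z̄ = (24 + 22 + 47 + 27 + 16 + 10 + 21 + 33 + 26 + 23 + 26)/11 = 25.0000
Numerator Σ_{t=1}^{10}(z_t−z̄)(z_{t+1}−z̄) = 130.0000
Denominator Σ(z_t−z̄)² = 890.0000
r_1 = 130.0000 / 890.0000 = 0.146

0.146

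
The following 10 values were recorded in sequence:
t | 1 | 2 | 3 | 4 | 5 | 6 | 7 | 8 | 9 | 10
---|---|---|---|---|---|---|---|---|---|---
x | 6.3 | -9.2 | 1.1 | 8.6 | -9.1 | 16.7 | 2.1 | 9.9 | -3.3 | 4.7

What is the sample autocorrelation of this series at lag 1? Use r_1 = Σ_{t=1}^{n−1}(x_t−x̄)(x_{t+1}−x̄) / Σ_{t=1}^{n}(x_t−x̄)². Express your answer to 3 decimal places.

Mean x̄ = (6.3 − 9.2 + 1.1 + 8.6 − 9.1 + 16.7 + 2.1 + 9.9 − 3.3 + 4.7)/10 = 2.7800
Numerator Σ_{t=1}^{9}(x_t−x̄)(x_{t+1}−x̄) = -335.6024
Denominator Σ(x_t−x̄)² = 619.3160
r_1 = -335.6024 / 619.3160 = -0.542

-0.542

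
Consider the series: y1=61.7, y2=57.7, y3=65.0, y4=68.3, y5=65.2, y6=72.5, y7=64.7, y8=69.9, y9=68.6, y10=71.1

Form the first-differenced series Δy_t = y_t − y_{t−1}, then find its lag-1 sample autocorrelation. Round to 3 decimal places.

-0.690

First differences Δy: -4.0, 7.3, 3.3, -3.1, 7.3, -7.8, 5.2, -1.3, 2.5
Mean of differences = 1.0444
Numerator Σ(Δy_t−Δȳ)(Δy_{t+1}−Δȳ) = -157.9553
Denominator Σ(Δy_t−Δȳ)² = 229.0822
r_1(Δy) = -157.9553 / 229.0822 = -0.690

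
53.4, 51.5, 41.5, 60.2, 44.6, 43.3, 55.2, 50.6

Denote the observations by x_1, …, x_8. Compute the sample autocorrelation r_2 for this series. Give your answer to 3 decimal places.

Mean x̄ = (53.4 + 51.5 + 41.5 + 60.2 + 44.6 + 43.3 + 55.2 + 50.6)/8 = 50.0375
Deviations from mean: 3.3625, 1.4625, -8.5375, 10.1625, -5.4375, -6.7375, 5.1625, 0.5625
Σ(x_t−x̄)(x_{t+2}−x̄) = (-28.7073) + (14.8627) + (46.4227) + (-68.4698) + (-28.0711) + (-3.7898) = -67.7528
Denominator Σ(x_t−x̄)² = 291.5388
r_2 = -67.7528 / 291.5388 = -0.232

-0.232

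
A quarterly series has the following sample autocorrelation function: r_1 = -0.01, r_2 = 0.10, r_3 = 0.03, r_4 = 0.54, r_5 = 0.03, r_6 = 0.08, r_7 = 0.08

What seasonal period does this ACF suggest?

4

The largest autocorrelation is r_4 = 0.54; the remaining lags stay at or below 0.10.
The dominant spike at lag 4 indicates a seasonal period of 4.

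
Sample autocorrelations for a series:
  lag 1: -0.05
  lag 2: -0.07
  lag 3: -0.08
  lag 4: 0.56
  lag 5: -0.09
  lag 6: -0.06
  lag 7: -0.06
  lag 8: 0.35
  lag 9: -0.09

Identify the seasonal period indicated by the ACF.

The largest autocorrelation is r_4 = 0.56, with a weaker echo at lag 8 (0.35); the remaining lags stay at or below -0.05.
The dominant spike at lag 4 indicates a seasonal period of 4.

4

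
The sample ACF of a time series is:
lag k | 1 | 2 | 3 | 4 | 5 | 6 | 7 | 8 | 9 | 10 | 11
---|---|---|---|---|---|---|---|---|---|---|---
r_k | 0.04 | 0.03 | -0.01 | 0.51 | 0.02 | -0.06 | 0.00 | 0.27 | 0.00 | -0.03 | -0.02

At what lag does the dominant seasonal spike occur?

4

The largest autocorrelation is r_4 = 0.51, with a weaker echo at lag 8 (0.27); the remaining lags stay at or below 0.04.
The dominant spike at lag 4 indicates a seasonal period of 4.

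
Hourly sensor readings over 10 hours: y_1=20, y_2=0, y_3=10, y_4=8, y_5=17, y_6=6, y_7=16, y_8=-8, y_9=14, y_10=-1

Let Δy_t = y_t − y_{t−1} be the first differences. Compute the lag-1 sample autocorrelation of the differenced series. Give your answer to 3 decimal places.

-0.743

First differences Δy: -20, 10, -2, 9, -11, 10, -24, 22, -15
Mean of differences = -2.3333
Numerator Σ(Δy_t−Δȳ)(Δy_{t+1}−Δȳ) = -1517.7778
Denominator Σ(Δy_t−Δȳ)² = 2042.0000
r_1(Δy) = -1517.7778 / 2042.0000 = -0.743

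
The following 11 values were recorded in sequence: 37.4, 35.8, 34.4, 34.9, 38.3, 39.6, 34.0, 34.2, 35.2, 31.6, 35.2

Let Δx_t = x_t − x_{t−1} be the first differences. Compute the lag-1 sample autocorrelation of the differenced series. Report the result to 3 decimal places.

First differences Δx: -1.6, -1.4, 0.5, 3.4, 1.3, -5.6, 0.2, 1.0, -3.6, 3.6
Mean of differences = -0.2200
Numerator Σ(Δx_t−Δx̄)(Δx_{t+1}−Δx̄) = -18.0724
Denominator Σ(Δx_t−Δx̄)² = 75.8560
r_1(Δx) = -18.0724 / 75.8560 = -0.238

-0.238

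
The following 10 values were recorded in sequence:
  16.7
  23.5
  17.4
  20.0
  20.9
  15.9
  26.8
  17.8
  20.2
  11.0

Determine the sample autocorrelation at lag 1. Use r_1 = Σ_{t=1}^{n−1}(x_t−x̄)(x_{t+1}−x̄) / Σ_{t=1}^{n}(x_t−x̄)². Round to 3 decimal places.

Mean x̄ = (16.7 + 23.5 + 17.4 + 20.0 + 20.9 + 15.9 + 26.8 + 17.8 + 20.2 + 11.0)/10 = 19.0200
Numerator Σ_{t=1}^{9}(x_t−x̄)(x_{t+1}−x̄) = -67.9304
Denominator Σ(x_t−x̄)² = 170.0360
r_1 = -67.9304 / 170.0360 = -0.400

-0.400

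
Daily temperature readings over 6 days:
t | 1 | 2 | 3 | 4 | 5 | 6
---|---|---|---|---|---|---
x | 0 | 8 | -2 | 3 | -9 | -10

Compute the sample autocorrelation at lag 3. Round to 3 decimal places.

Mean x̄ = (0 + 8 − 2 + 3 − 9 − 10)/6 = -1.6667
Deviations from mean: 1.6667, 9.6667, -0.3333, 4.6667, -7.3333, -8.3333
Numerator Σ_{t=1}^{3}(x_t−x̄)(x_{t+3}−x̄) = -60.3333
Denominator Σ(x_t−x̄)² = 241.3333
r_3 = -60.3333 / 241.3333 = -0.250

-0.250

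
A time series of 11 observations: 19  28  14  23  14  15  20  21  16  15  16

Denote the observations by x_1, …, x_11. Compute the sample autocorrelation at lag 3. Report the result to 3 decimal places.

Mean x̄ = (19 + 28 + 14 + 23 + 14 + 15 + 20 + 21 + 16 + 15 + 16)/11 = 18.2727
Numerator Σ_{t=1}^{8}(x_t−x̄)(x_{t+3}−x̄) = -32.0413
Denominator Σ(x_t−x̄)² = 196.1818
r_3 = -32.0413 / 196.1818 = -0.163

-0.163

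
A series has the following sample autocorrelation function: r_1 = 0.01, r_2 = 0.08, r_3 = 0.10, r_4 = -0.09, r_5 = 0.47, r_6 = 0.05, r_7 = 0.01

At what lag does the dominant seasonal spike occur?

5

The largest autocorrelation is r_5 = 0.47; the remaining lags stay at or below 0.10.
The dominant spike at lag 5 indicates a seasonal period of 5.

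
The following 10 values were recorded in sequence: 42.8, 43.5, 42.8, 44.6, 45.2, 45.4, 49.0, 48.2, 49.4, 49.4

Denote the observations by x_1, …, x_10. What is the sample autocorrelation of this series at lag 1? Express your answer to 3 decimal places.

0.689

Mean x̄ = (42.8 + 43.5 + 42.8 + 44.6 + 45.2 + 45.4 + 49.0 + 48.2 + 49.4 + 49.4)/10 = 46.0300
Numerator Σ_{t=1}^{9}(x_t−x̄)(x_{t+1}−x̄) = 45.9161
Denominator Σ(x_t−x̄)² = 66.6410
r_1 = 45.9161 / 66.6410 = 0.689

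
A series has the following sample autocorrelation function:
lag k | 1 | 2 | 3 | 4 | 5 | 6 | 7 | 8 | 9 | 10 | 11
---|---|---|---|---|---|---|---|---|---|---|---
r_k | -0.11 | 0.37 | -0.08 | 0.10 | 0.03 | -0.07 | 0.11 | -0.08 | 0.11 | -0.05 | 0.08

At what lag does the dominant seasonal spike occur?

The largest autocorrelation is r_2 = 0.37; the remaining lags stay at or below 0.11.
The dominant spike at lag 2 indicates a seasonal period of 2.

2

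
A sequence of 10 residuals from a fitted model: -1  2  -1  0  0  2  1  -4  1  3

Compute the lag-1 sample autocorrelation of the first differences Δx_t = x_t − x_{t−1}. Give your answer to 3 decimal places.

-0.312

First differences Δx: 3, -3, 1, 0, 2, -1, -5, 5, 2
Mean of differences = 0.4444
Numerator Σ(Δx_t−Δx̄)(Δx_{t+1}−Δx̄) = -23.7531
Denominator Σ(Δx_t−Δx̄)² = 76.2222
r_1(Δx) = -23.7531 / 76.2222 = -0.312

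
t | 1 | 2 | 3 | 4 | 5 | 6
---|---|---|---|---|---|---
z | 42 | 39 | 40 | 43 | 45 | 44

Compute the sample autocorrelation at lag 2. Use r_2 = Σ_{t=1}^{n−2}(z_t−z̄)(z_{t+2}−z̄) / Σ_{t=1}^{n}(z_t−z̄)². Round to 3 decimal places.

-0.257

Mean z̄ = (42 + 39 + 40 + 43 + 45 + 44)/6 = 42.1667
Σ(z_t−z̄)(z_{t+2}−z̄) = (0.3611) + (-2.6389) + (-6.1389) + (1.5278) = -6.8889
Denominator Σ(z_t−z̄)² = 26.8333
r_2 = -6.8889 / 26.8333 = -0.257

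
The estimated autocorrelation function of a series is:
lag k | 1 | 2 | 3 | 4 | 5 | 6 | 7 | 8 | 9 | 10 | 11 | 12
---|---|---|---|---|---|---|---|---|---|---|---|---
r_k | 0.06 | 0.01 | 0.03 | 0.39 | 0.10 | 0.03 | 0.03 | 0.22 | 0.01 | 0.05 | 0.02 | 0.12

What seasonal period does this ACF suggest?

4

The largest autocorrelation is r_4 = 0.39, with a weaker echo at lag 8 (0.22); the remaining lags stay at or below 0.12.
The dominant spike at lag 4 indicates a seasonal period of 4.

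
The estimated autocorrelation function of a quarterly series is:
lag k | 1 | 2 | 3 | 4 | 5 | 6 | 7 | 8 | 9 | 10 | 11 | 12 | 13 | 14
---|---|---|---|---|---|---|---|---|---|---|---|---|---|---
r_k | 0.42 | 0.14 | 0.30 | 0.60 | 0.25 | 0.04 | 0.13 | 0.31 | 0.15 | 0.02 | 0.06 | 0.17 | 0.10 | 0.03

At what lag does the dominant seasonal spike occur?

4

The largest autocorrelation is r_4 = 0.60; the remaining lags stay at or below 0.42. The elevated value at lag 1 (0.42), dropping to 0.14 at lag 2, reflects decaying short-term dependence rather than seasonality.
The dominant spike at lag 4 indicates a seasonal period of 4.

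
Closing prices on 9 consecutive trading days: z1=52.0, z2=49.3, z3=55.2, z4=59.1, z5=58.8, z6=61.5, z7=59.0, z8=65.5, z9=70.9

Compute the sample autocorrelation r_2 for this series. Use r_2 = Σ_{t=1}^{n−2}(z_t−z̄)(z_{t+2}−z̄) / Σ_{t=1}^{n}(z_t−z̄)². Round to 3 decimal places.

0.123

Mean z̄ = (52.0 + 49.3 + 55.2 + 59.1 + 58.8 + 61.5 + 59.0 + 65.5 + 70.9)/9 = 59.0333
Σ(z_t−z̄)(z_{t+2}−z̄) = (26.9611) + (-0.6489) + (0.8944) + (0.1644) + (0.0078) + (15.9511) + (-0.3956) = 42.9344
Denominator Σ(z_t−z̄)² = 347.6800
r_2 = 42.9344 / 347.6800 = 0.123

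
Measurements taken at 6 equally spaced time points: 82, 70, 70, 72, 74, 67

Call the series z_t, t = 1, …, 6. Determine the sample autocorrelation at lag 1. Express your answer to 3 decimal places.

-0.186

Mean z̄ = (82 + 70 + 70 + 72 + 74 + 67)/6 = 72.5000
Deviations from mean: 9.5000, -2.5000, -2.5000, -0.5000, 1.5000, -5.5000
Numerator Σ_{t=1}^{5}(z_t−z̄)(z_{t+1}−z̄) = -25.2500
Denominator Σ(z_t−z̄)² = 135.5000
r_1 = -25.2500 / 135.5000 = -0.186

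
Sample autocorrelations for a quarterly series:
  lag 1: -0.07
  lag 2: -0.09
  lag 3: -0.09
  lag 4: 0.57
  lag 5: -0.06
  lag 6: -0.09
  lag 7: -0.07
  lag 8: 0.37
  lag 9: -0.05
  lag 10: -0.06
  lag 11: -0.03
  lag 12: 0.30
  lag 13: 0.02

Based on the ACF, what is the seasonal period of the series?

The largest autocorrelation is r_4 = 0.57, with weaker echoes at lags 8 (0.37) and 12 (0.30); the remaining lags stay at or below 0.02.
The dominant spike at lag 4 indicates a seasonal period of 4.

4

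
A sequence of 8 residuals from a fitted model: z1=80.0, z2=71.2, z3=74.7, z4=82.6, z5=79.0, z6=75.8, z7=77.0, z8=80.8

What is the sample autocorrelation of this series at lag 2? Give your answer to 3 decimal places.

Mean z̄ = (80.0 + 71.2 + 74.7 + 82.6 + 79.0 + 75.8 + 77.0 + 80.8)/8 = 77.6375
Deviations from mean: 2.3625, -6.4375, -2.9375, 4.9625, 1.3625, -1.8375, -0.6375, 3.1625
Numerator Σ_{t=1}^{6}(z_t−z̄)(z_{t+2}−z̄) = -58.6866
Denominator Σ(z_t−z̄)² = 95.9188
r_2 = -58.6866 / 95.9188 = -0.612

-0.612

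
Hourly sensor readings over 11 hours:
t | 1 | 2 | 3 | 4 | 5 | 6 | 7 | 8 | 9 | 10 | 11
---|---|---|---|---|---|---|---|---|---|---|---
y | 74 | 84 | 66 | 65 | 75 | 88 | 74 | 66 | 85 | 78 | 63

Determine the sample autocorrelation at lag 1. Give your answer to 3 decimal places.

-0.127

Mean ȳ = (74 + 84 + 66 + 65 + 75 + 88 + 74 + 66 + 85 + 78 + 63)/11 = 74.3636
Numerator Σ_{t=1}^{10}(y_t−ȳ)(y_{t+1}−ȳ) = -96.5868
Denominator Σ(y_t−ȳ)² = 762.5455
r_1 = -96.5868 / 762.5455 = -0.127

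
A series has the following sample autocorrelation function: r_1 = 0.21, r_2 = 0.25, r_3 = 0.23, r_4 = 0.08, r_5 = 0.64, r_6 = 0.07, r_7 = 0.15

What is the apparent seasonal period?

The largest autocorrelation is r_5 = 0.64; the remaining lags stay at or below 0.25.
The dominant spike at lag 5 indicates a seasonal period of 5.

5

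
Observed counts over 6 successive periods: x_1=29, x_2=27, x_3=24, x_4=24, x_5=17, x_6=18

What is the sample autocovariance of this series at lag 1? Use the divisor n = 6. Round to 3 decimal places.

8.829

Mean x̄ = (29 + 27 + 24 + 24 + 17 + 18)/6 = 23.1667
Deviations: 5.8333, 3.8333, 0.8333, 0.8333, -6.1667, -5.1667
Σ_{t=1}^{5}(x_t−x̄)(x_{t+1}−x̄) = 52.9722
γ_1 = 52.9722 / 6 = 8.829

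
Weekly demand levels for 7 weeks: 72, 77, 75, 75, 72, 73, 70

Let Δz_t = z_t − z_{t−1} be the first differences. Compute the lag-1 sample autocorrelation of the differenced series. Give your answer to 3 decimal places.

-0.369

First differences Δz: 5, -2, 0, -3, 1, -3
Mean of differences = -0.3333
Numerator Σ(Δz_t−Δz̄)(Δz_{t+1}−Δz̄) = -17.4444
Denominator Σ(Δz_t−Δz̄)² = 47.3333
r_1(Δz) = -17.4444 / 47.3333 = -0.369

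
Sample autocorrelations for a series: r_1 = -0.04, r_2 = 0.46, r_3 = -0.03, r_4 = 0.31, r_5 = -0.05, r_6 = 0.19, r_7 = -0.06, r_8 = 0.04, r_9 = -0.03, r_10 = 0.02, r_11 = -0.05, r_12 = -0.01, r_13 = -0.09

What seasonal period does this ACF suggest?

2

The largest autocorrelation is r_2 = 0.46, with weaker echoes at lags 4 (0.31) and 6 (0.19); the remaining lags stay at or below 0.04.
The dominant spike at lag 2 indicates a seasonal period of 2.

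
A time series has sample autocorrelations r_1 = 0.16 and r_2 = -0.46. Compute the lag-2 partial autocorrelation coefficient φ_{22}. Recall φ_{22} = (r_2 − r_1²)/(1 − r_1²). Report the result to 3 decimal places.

-0.498

φ_{22} = (r_2 − r_1²) / (1 − r_1²)
r_1² = (0.16)² = 0.0256
Numerator = -0.46 − 0.0256 = -0.4856; denominator = 1 − 0.0256 = 0.9744
φ_{22} = -0.4856 / 0.9744 = -0.498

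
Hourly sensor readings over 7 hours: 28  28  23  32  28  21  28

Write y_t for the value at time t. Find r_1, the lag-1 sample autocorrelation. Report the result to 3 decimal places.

Mean ȳ = (28 + 28 + 23 + 32 + 28 + 21 + 28)/7 = 26.8571
Deviations from mean: 1.1429, 1.1429, -3.8571, 5.1429, 1.1429, -5.8571, 1.1429
Σ(y_t−ȳ)(y_{t+1}−ȳ) = (1.3061) + (-4.4082) + (-19.8367) + (5.8776) + (-6.6939) + (-6.6939) = -30.4490
Denominator Σ(y_t−ȳ)² = 80.8571
r_1 = -30.4490 / 80.8571 = -0.377

-0.377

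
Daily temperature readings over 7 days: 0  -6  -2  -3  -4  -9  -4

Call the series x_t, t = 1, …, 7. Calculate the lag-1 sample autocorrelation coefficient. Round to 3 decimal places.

-0.200

Mean x̄ = (0 − 6 − 2 − 3 − 4 − 9 − 4)/7 = -4.0000
Σ(x_t−x̄)(x_{t+1}−x̄) = (-8.0000) + (-4.0000) + (2.0000) + (0.0000) + (0.0000) + (0.0000) = -10.0000
Denominator Σ(x_t−x̄)² = 50.0000
r_1 = -10.0000 / 50.0000 = -0.200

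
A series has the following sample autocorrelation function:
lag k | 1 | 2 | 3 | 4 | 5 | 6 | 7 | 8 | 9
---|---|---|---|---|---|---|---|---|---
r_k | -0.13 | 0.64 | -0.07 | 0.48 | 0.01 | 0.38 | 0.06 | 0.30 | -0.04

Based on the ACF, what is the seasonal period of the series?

2

The largest autocorrelation is r_2 = 0.64, with weaker echoes at lags 4 (0.48), 6 (0.38) and 8 (0.30); the remaining lags stay at or below 0.06.
The dominant spike at lag 2 indicates a seasonal period of 2.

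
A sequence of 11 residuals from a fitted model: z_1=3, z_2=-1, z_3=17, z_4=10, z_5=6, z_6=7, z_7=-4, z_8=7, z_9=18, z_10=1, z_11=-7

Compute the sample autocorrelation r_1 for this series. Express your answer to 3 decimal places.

Mean z̄ = (3 − 1 + 17 + 10 + 6 + 7 − 4 + 7 + 18 + 1 − 7)/11 = 5.1818
Numerator Σ_{t=1}^{10}(z_t−z̄)(z_{t+1}−z̄) = -9.9421
Denominator Σ(z_t−z̄)² = 627.6364
r_1 = -9.9421 / 627.6364 = -0.016

-0.016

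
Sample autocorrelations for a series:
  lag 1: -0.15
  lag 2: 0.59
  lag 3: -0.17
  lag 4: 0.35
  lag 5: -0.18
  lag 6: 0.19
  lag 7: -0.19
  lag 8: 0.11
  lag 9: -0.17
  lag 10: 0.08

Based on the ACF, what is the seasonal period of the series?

2

The largest autocorrelation is r_2 = 0.59, with weaker echoes at lags 4 (0.35) and 6 (0.19); the remaining lags stay at or below 0.11.
The dominant spike at lag 2 indicates a seasonal period of 2.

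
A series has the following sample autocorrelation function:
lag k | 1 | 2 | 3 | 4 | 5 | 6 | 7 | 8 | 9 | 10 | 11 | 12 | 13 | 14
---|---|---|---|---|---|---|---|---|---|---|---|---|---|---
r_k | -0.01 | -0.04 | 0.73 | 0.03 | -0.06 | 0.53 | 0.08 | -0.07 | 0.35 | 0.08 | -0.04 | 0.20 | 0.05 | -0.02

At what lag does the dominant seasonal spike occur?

3

The largest autocorrelation is r_3 = 0.73, with weaker echoes at lags 6 (0.53), 9 (0.35) and 12 (0.20); the remaining lags stay at or below 0.08.
The dominant spike at lag 3 indicates a seasonal period of 3.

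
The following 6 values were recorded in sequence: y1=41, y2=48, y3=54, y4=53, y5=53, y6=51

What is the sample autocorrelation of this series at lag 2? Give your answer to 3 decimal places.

-0.225

Mean ȳ = (41 + 48 + 54 + 53 + 53 + 51)/6 = 50.0000
Deviations from mean: -9.0000, -2.0000, 4.0000, 3.0000, 3.0000, 1.0000
Σ(y_t−ȳ)(y_{t+2}−ȳ) = (-36.0000) + (-6.0000) + (12.0000) + (3.0000) = -27.0000
Denominator Σ(y_t−ȳ)² = 120.0000
r_2 = -27.0000 / 120.0000 = -0.225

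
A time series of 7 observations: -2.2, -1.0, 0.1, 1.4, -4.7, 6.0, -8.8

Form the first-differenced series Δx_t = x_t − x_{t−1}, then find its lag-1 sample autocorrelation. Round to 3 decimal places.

First differences Δx: 1.2, 1.1, 1.3, -6.1, 10.7, -14.8
Mean of differences = -1.1000
Numerator Σ(Δx_t−Δx̄)(Δx_{t+1}−Δx̄) = -222.3200
Denominator Σ(Δx_t−Δx̄)² = 367.8200
r_1(Δx) = -222.3200 / 367.8200 = -0.604

-0.604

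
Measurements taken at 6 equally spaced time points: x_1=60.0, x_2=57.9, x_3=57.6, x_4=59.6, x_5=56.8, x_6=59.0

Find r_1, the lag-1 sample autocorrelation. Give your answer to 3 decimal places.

Mean x̄ = (60.0 + 57.9 + 57.6 + 59.6 + 56.8 + 59.0)/6 = 58.4833
Deviations from mean: 1.5167, -0.5833, -0.8833, 1.1167, -1.6833, 0.5167
Numerator Σ_{t=1}^{5}(x_t−x̄)(x_{t+1}−x̄) = -4.1053
Denominator Σ(x_t−x̄)² = 7.7683
r_1 = -4.1053 / 7.7683 = -0.528

-0.528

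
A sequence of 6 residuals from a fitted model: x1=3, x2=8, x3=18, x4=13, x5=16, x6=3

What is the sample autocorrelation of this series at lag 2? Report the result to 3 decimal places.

Mean x̄ = (3 + 8 + 18 + 13 + 16 + 3)/6 = 10.1667
Deviations from mean: -7.1667, -2.1667, 7.8333, 2.8333, 5.8333, -7.1667
Numerator Σ_{t=1}^{4}(x_t−x̄)(x_{t+2}−x̄) = -36.8889
Denominator Σ(x_t−x̄)² = 210.8333
r_2 = -36.8889 / 210.8333 = -0.175

-0.175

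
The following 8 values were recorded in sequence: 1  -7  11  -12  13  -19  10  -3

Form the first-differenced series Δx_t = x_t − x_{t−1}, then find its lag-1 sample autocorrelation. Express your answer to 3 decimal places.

First differences Δx: -8, 18, -23, 25, -32, 29, -13
Mean of differences = -0.5714
Numerator Σ(Δx_t−Δx̄)(Δx_{t+1}−Δx̄) = -3228.6122
Denominator Σ(Δx_t−Δx̄)² = 3573.7143
r_1(Δx) = -3228.6122 / 3573.7143 = -0.903

-0.903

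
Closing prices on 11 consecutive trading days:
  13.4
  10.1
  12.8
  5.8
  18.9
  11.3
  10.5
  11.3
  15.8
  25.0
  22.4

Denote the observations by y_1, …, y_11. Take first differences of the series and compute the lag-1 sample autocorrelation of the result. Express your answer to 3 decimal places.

-0.515

First differences Δy: -3.3, 2.7, -7.0, 13.1, -7.6, -0.8, 0.8, 4.5, 9.2, -2.6
Mean of differences = 0.9000
Numerator Σ(Δy_t−Δȳ)(Δy_{t+1}−Δȳ) = -206.7700
Denominator Σ(Δy_t−Δȳ)² = 401.3800
r_1(Δy) = -206.7700 / 401.3800 = -0.515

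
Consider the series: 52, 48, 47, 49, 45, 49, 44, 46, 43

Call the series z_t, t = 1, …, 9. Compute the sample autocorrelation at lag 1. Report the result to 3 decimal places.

-0.031

Mean z̄ = (52 + 48 + 47 + 49 + 45 + 49 + 44 + 46 + 43)/9 = 47.0000
Numerator Σ_{t=1}^{8}(z_t−z̄)(z_{t+1}−z̄) = -2.0000
Denominator Σ(z_t−z̄)² = 64.0000
r_1 = -2.0000 / 64.0000 = -0.031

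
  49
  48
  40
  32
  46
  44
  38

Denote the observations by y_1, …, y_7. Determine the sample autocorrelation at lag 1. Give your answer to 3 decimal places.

Mean ȳ = (49 + 48 + 40 + 32 + 46 + 44 + 38)/7 = 42.4286
Deviations from mean: 6.5714, 5.5714, -2.4286, -10.4286, 3.5714, 1.5714, -4.4286
Σ(y_t−ȳ)(y_{t+1}−ȳ) = (36.6122) + (-13.5306) + (25.3265) + (-37.2449) + (5.6122) + (-6.9592) = 9.8163
Denominator Σ(y_t−ȳ)² = 223.7143
r_1 = 9.8163 / 223.7143 = 0.044

0.044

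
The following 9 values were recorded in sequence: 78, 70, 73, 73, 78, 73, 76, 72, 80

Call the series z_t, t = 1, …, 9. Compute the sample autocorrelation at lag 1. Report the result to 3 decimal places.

Mean z̄ = (78 + 70 + 73 + 73 + 78 + 73 + 76 + 72 + 80)/9 = 74.7778
Numerator Σ_{t=1}^{8}(z_t−z̄)(z_{t+1}−z̄) = -35.2716
Denominator Σ(z_t−z̄)² = 89.5556
r_1 = -35.2716 / 89.5556 = -0.394

-0.394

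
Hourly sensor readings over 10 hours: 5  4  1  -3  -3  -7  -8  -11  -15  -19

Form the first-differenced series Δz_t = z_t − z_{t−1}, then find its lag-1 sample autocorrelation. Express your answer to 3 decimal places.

First differences Δz: -1, -3, -4, 0, -4, -1, -3, -4, -4
Mean of differences = -2.6667
Numerator Σ(Δz_t−Δz̄)(Δz_{t+1}−Δz̄) = -7.7778
Denominator Σ(Δz_t−Δz̄)² = 20.0000
r_1(Δz) = -7.7778 / 20.0000 = -0.389

-0.389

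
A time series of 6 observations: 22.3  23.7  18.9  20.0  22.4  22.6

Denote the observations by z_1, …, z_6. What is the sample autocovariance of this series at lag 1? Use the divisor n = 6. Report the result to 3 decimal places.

-0.049

Mean z̄ = (22.3 + 23.7 + 18.9 + 20.0 + 22.4 + 22.6)/6 = 21.6500
Σ_{t=1}^{5}(z_t−z̄)(z_{t+1}−z̄) = -0.2925
γ_1 = -0.2925 / 6 = -0.049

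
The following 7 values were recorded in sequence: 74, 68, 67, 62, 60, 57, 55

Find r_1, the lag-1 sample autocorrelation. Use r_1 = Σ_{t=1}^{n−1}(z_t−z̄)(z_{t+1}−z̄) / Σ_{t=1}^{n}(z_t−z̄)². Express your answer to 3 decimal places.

0.517

Mean z̄ = (74 + 68 + 67 + 62 + 60 + 57 + 55)/7 = 63.2857
Deviations from mean: 10.7143, 4.7143, 3.7143, -1.2857, -3.2857, -6.2857, -8.2857
Σ(z_t−z̄)(z_{t+1}−z̄) = (50.5102) + (17.5102) + (-4.7755) + (4.2245) + (20.6531) + (52.0816) = 140.2041
Denominator Σ(z_t−z̄)² = 271.4286
r_1 = 140.2041 / 271.4286 = 0.517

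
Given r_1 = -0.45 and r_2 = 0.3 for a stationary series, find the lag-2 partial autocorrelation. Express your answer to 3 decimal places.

0.122

φ_{22} = (r_2 − r_1²) / (1 − r_1²)
r_1² = (-0.45)² = 0.2025
Numerator = 0.3 − 0.2025 = 0.0975; denominator = 1 − 0.2025 = 0.7975
φ_{22} = 0.0975 / 0.7975 = 0.122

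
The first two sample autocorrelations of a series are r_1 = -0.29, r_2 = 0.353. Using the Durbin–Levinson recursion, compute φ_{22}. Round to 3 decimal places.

φ_{22} = (r_2 − r_1²) / (1 − r_1²)
r_1² = (-0.29)² = 0.0841
Numerator = 0.353 − 0.0841 = 0.2689; denominator = 1 − 0.0841 = 0.9159
φ_{22} = 0.2689 / 0.9159 = 0.294

0.294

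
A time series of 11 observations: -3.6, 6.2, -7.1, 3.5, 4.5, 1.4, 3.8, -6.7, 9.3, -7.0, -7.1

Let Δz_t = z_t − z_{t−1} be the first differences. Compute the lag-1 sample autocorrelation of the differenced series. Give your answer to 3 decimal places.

-0.706

First differences Δz: 9.8, -13.3, 10.6, 1.0, -3.1, 2.4, -10.5, 16.0, -16.3, -0.1
Mean of differences = -0.3500
Numerator Σ(Δz_t−Δz̄)(Δz_{t+1}−Δz̄) = -728.3725
Denominator Σ(Δz_t−Δz̄)² = 1032.3850
r_1(Δz) = -728.3725 / 1032.3850 = -0.706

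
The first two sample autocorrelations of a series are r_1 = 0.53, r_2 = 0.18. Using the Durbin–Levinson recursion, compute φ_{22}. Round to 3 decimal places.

-0.140

φ_{22} = (r_2 − r_1²) / (1 − r_1²)
r_1² = (0.53)² = 0.2809
Numerator = 0.18 − 0.2809 = -0.1009; denominator = 1 − 0.2809 = 0.7191
φ_{22} = -0.1009 / 0.7191 = -0.140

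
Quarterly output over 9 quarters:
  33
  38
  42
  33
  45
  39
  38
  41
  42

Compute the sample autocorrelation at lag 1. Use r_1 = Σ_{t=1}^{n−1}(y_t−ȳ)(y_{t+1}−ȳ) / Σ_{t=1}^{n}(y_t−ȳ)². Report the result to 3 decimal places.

-0.356

Mean ȳ = (33 + 38 + 42 + 33 + 45 + 39 + 38 + 41 + 42)/9 = 39.0000
Numerator Σ_{t=1}^{8}(y_t−ȳ)(y_{t+1}−ȳ) = -47.0000
Denominator Σ(y_t−ȳ)² = 132.0000
r_1 = -47.0000 / 132.0000 = -0.356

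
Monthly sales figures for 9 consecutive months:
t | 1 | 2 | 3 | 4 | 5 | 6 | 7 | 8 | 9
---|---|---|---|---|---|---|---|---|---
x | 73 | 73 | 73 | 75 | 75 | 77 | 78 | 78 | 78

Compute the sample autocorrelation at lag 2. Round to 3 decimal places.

Mean x̄ = (73 + 73 + 73 + 75 + 75 + 77 + 78 + 78 + 78)/9 = 75.5556
Numerator Σ_{t=1}^{7}(x_t−x̄)(x_{t+2}−x̄) = 16.7160
Denominator Σ(x_t−x̄)² = 40.2222
r_2 = 16.7160 / 40.2222 = 0.416

0.416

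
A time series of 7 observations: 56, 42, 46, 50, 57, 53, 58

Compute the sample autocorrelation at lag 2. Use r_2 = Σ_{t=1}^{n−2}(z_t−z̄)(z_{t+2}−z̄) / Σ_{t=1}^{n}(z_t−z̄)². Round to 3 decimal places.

Mean z̄ = (56 + 42 + 46 + 50 + 57 + 53 + 58)/7 = 51.7143
Deviations from mean: 4.2857, -9.7143, -5.7143, -1.7143, 5.2857, 1.2857, 6.2857
Σ(z_t−z̄)(z_{t+2}−z̄) = (-24.4898) + (16.6531) + (-30.2041) + (-2.2041) + (33.2245) = -7.0204
Denominator Σ(z_t−z̄)² = 217.4286
r_2 = -7.0204 / 217.4286 = -0.032

-0.032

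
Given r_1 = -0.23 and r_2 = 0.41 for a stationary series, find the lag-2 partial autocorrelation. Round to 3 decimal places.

0.377

φ_{22} = (r_2 − r_1²) / (1 − r_1²)
r_1² = (-0.23)² = 0.0529
Numerator = 0.41 − 0.0529 = 0.3571; denominator = 1 − 0.0529 = 0.9471
φ_{22} = 0.3571 / 0.9471 = 0.377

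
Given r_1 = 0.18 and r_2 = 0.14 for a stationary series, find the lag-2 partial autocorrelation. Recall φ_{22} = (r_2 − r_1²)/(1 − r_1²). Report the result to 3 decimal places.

φ_{22} = (r_2 − r_1²) / (1 − r_1²)
r_1² = (0.18)² = 0.0324
Numerator = 0.14 − 0.0324 = 0.1076; denominator = 1 − 0.0324 = 0.9676
φ_{22} = 0.1076 / 0.9676 = 0.111

0.111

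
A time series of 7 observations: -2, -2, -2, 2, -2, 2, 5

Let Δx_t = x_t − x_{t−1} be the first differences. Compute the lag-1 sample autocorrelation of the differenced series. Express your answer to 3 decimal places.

First differences Δx: 0, 0, 4, -4, 4, 3
Mean of differences = 1.1667
Numerator Σ(Δx_t−Δx̄)(Δx_{t+1}−Δx̄) = -26.0278
Denominator Σ(Δx_t−Δx̄)² = 48.8333
r_1(Δx) = -26.0278 / 48.8333 = -0.533

-0.533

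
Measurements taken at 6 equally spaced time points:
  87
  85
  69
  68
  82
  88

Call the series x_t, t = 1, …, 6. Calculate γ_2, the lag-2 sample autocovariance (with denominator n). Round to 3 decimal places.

Mean x̄ = (87 + 85 + 69 + 68 + 82 + 88)/6 = 79.8333
Σ_{t=1}^{4}(x_t−x̄)(x_{t+2}−x̄) = -258.8889
γ_2 = -258.8889 / 6 = -43.148

-43.148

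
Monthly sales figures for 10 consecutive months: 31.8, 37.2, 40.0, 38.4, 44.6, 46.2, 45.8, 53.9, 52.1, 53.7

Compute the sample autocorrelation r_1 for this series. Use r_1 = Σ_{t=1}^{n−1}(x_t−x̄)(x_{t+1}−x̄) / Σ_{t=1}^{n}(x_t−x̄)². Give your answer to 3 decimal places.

0.608

Mean x̄ = (31.8 + 37.2 + 40.0 + 38.4 + 44.6 + 46.2 + 45.8 + 53.9 + 52.1 + 53.7)/10 = 44.3700
Numerator Σ_{t=1}^{9}(x_t−x̄)(x_{t+1}−x̄) = 308.6291
Denominator Σ(x_t−x̄)² = 507.2210
r_1 = 308.6291 / 507.2210 = 0.608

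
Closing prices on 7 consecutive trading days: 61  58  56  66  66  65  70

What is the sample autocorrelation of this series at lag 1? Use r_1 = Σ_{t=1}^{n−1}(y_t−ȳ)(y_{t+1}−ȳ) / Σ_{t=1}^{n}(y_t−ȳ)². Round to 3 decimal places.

Mean ȳ = (61 + 58 + 56 + 66 + 66 + 65 + 70)/7 = 63.1429
Deviations from mean: -2.1429, -5.1429, -7.1429, 2.8571, 2.8571, 1.8571, 6.8571
Σ(y_t−ȳ)(y_{t+1}−ȳ) = (11.0204) + (36.7347) + (-20.4082) + (8.1633) + (5.3061) + (12.7347) = 53.5510
Denominator Σ(y_t−ȳ)² = 148.8571
r_1 = 53.5510 / 148.8571 = 0.360

0.360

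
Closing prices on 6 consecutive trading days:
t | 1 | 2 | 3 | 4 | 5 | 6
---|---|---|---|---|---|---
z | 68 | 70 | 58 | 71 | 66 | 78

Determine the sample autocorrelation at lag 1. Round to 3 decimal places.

-0.338

Mean z̄ = (68 + 70 + 58 + 71 + 66 + 78)/6 = 68.5000
Deviations from mean: -0.5000, 1.5000, -10.5000, 2.5000, -2.5000, 9.5000
Σ(z_t−z̄)(z_{t+1}−z̄) = (-0.7500) + (-15.7500) + (-26.2500) + (-6.2500) + (-23.7500) = -72.7500
Denominator Σ(z_t−z̄)² = 215.5000
r_1 = -72.7500 / 215.5000 = -0.338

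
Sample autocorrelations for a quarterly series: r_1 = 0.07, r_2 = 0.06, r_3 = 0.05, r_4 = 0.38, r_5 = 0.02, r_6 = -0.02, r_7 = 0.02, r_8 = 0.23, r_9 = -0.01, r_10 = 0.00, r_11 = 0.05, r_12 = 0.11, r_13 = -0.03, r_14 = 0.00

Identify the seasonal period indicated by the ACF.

4

The largest autocorrelation is r_4 = 0.38, with a weaker echo at lag 8 (0.23); the remaining lags stay at or below 0.11.
The dominant spike at lag 4 indicates a seasonal period of 4.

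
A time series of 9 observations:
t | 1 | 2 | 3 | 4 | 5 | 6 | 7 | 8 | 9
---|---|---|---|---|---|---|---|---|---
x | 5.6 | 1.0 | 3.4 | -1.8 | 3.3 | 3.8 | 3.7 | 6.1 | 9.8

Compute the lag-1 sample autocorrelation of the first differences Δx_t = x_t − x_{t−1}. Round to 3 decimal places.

-0.429

First differences Δx: -4.6, 2.4, -5.2, 5.1, 0.5, -0.1, 2.4, 3.7
Mean of differences = 0.5250
Numerator Σ(Δx_t−Δx̄)(Δx_{t+1}−Δx̄) = -41.8531
Denominator Σ(Δx_t−Δx̄)² = 97.4750
r_1(Δx) = -41.8531 / 97.4750 = -0.429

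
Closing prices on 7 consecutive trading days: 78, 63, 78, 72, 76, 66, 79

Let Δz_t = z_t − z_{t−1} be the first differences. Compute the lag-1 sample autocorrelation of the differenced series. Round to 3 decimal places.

First differences Δz: -15, 15, -6, 4, -10, 13
Mean of differences = 0.1667
Numerator Σ(Δz_t−Δz̄)(Δz_{t+1}−Δz̄) = -509.5278
Denominator Σ(Δz_t−Δz̄)² = 770.8333
r_1(Δz) = -509.5278 / 770.8333 = -0.661

-0.661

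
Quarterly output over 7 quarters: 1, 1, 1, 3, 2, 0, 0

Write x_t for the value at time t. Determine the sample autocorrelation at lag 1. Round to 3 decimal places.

0.247

Mean x̄ = (1 + 1 + 1 + 3 + 2 + 0 + 0)/7 = 1.1429
Deviations from mean: -0.1429, -0.1429, -0.1429, 1.8571, 0.8571, -1.1429, -1.1429
Σ(x_t−x̄)(x_{t+1}−x̄) = (0.0204) + (0.0204) + (-0.2653) + (1.5918) + (-0.9796) + (1.3061) = 1.6939
Denominator Σ(x_t−x̄)² = 6.8571
r_1 = 1.6939 / 6.8571 = 0.247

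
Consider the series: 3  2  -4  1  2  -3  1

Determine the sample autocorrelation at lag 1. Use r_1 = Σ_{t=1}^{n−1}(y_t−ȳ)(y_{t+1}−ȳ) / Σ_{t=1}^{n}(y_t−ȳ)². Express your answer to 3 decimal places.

Mean ȳ = (3 + 2 − 4 + 1 + 2 − 3 + 1)/7 = 0.2857
Deviations from mean: 2.7143, 1.7143, -4.2857, 0.7143, 1.7143, -3.2857, 0.7143
Σ(y_t−ȳ)(y_{t+1}−ȳ) = (4.6531) + (-7.3469) + (-3.0612) + (1.2245) + (-5.6327) + (-2.3469) = -12.5102
Denominator Σ(y_t−ȳ)² = 43.4286
r_1 = -12.5102 / 43.4286 = -0.288

-0.288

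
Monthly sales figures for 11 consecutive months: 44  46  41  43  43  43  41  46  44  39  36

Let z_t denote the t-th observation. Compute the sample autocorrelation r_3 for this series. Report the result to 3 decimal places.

Mean z̄ = (44 + 46 + 41 + 43 + 43 + 43 + 41 + 46 + 44 + 39 + 36)/11 = 42.3636
Numerator Σ_{t=1}^{8}(z_t−z̄)(z_{t+3}−z̄) = -13.5785
Denominator Σ(z_t−z̄)² = 88.5455
r_3 = -13.5785 / 88.5455 = -0.153

-0.153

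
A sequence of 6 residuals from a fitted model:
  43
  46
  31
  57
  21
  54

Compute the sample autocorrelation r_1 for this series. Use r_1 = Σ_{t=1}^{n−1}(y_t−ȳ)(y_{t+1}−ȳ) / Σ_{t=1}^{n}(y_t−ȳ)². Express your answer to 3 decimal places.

-0.814

Mean ȳ = (43 + 46 + 31 + 57 + 21 + 54)/6 = 42.0000
Deviations from mean: 1.0000, 4.0000, -11.0000, 15.0000, -21.0000, 12.0000
Numerator Σ_{t=1}^{5}(y_t−ȳ)(y_{t+1}−ȳ) = -772.0000
Denominator Σ(y_t−ȳ)² = 948.0000
r_1 = -772.0000 / 948.0000 = -0.814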